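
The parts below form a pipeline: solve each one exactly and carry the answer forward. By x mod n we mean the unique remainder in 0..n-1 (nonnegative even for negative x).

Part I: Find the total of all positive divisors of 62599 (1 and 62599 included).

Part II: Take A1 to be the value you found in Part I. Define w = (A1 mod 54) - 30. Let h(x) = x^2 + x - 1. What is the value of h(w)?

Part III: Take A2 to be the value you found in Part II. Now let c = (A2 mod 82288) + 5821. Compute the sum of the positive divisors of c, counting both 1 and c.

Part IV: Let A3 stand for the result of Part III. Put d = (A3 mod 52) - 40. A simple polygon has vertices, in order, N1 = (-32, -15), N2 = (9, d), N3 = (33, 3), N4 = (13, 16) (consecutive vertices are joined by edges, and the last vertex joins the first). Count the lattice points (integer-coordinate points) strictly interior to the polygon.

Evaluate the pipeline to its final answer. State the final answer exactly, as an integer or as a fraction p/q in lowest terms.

Part I: 62599 = 59 * 1061; sigma = (1 + 59) * (1 + 1061) = 60 * 1062 = 63720; answer 63720
Part II: A1 = 63720; w = -30; 1*(-30)^2 + 1*(-30)^1 - 1 = (900) + (-30) + (-1) = 869; answer 869
Part III: A2 = 869; c = 6690; 6690 = 2 * 3 * 5 * 223; sigma = (1 + 2) * (1 + 3) * (1 + 5) * (1 + 223) = 3 * 4 * 6 * 224 = 16128; answer 16128
Part IV: A3 = 16128; d = -32; cross terms: (-32*-32 - 9*-15)=1159, (9*3 - 33*-32)=1083, (33*16 - 13*3)=489, (13*-15 - -32*16)=317; twice the area = |3048| = 3048; area = 1524; boundary points = 1 + 1 + 1 + 1 = 4; strictly interior points = area - boundary/2 + 1 = 1523; answer 1523

1523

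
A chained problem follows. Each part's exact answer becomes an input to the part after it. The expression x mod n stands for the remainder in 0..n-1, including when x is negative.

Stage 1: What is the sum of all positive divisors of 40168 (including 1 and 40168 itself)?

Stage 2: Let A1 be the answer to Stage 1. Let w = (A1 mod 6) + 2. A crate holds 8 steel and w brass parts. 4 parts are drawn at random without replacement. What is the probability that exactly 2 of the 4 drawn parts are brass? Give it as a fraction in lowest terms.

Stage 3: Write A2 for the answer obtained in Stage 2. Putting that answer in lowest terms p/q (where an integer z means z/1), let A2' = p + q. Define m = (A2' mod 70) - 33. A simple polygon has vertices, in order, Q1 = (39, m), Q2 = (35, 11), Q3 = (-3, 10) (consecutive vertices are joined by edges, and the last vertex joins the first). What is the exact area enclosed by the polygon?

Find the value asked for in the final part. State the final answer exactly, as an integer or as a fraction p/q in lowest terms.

515

Stage 1: 40168 = 2^3 * 5021; sigma = (1 + 2 + 4 + 8) * (1 + 5021) = 15 * 5022 = 75330; answer 75330
Stage 2: A1 = 75330; w = 2; total draws C(10,4) = 210; favorable C(2,2)*C(8,2) = 28; P = 2/15; answer 2/15
Stage 3: A2 = 2/15; threaded value p + q = 17; m = -16; cross terms: (39*11 - 35*-16)=989, (35*10 - -3*11)=383, (-3*-16 - 39*10)=-342; twice the area = |1030| = 1030; area = 515; answer 515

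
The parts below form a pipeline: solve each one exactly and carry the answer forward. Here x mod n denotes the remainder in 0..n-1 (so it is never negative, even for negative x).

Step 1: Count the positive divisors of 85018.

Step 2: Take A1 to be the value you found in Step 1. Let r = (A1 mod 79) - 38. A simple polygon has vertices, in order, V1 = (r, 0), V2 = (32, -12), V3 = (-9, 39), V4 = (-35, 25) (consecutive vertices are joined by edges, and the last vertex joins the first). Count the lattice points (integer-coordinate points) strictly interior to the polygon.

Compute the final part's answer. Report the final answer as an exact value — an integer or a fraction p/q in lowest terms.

Step 1: 85018 = 2 * 42509; number of divisors = (1+1) * (1+1) = 4; answer 4
Step 2: A1 = 4; r = -34; cross terms: (-34*-12 - 32*0)=408, (32*39 - -9*-12)=1140, (-9*25 - -35*39)=1140, (-35*0 - -34*25)=850; twice the area = |3538| = 3538; area = 1769; boundary points = 6 + 1 + 2 + 1 = 10; strictly interior points = area - boundary/2 + 1 = 1765; answer 1765

1765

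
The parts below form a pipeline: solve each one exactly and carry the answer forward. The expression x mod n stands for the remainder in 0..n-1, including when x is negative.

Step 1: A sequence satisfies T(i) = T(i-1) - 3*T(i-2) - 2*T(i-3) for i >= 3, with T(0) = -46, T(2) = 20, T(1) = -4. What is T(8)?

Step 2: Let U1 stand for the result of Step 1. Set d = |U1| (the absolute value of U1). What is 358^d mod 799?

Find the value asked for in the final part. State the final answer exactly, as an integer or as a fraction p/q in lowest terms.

Step 1: T(3) = 1*(20) - 3*(-4) - 2*(-46) = 124; iterating: T(3)=124, T(4)=72, T(5)=-340, T(6)=-804, T(7)=72, T(8)=3164; answer 3164
Step 2: U1 = 3164; d = 3164; squarings mod 799: 358^1=358, 358^2=324, 358^4=307, 358^8=766, 358^16=290, 358^32=205, 358^64=477, 358^128=613, 358^256=239, 358^512=392, 358^1024=256, 358^2048=18; 358^3164 = 358^4 * 358^8 * 358^16 * 358^64 * 358^1024 * 358^2048 = 613 (mod 799); answer 613

613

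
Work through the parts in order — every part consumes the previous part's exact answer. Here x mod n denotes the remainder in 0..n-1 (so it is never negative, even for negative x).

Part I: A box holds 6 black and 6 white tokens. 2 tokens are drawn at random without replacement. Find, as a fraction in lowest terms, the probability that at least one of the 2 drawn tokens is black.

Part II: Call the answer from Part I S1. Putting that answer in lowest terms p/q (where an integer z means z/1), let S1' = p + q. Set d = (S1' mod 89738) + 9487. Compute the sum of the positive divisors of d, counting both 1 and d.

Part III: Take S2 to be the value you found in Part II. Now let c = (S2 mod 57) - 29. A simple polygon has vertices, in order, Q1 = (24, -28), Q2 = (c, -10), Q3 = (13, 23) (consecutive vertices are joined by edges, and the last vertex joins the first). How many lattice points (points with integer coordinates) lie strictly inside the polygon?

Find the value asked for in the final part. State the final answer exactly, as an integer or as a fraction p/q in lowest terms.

1098

Part I: total draws C(12,2) = 66; complement C(6,2) = 15; favorable 66 - 15 = 51; P = 17/22; answer 17/22
Part II: S1 = 17/22; threaded value p + q = 39; d = 9526; 9526 = 2 * 11 * 433; sigma = (1 + 2) * (1 + 11) * (1 + 433) = 3 * 12 * 434 = 15624; answer 15624
Part III: S2 = 15624; c = -23; cross terms: (24*-10 - -23*-28)=-884, (-23*23 - 13*-10)=-399, (13*-28 - 24*23)=-916; twice the area = |-2199| = 2199; area = 2199/2; boundary points = 1 + 3 + 1 = 5; strictly interior points = area - boundary/2 + 1 = 1098; answer 1098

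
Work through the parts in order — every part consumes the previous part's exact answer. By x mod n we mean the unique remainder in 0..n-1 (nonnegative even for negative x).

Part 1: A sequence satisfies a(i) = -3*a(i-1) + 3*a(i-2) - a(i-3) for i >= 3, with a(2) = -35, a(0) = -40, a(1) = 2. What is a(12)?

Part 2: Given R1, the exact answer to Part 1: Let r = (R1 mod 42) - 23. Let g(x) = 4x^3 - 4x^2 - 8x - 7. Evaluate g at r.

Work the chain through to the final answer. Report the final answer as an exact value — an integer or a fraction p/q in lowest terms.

-127

Part 1: a(3) = -3*(-35) + 3*(2) - 1*(-40) = 151; iterating: a(3)=151, a(4)=-560, a(5)=2168, a(6)=-8335, a(7)=32069, a(8)=-123380, a(9)=474682, a(10)=-1826255, a(11)=7026191, a(12)=-27032020; answer -27032020
Part 2: R1 = -27032020; r = -3; 4*(-3)^3 - 4*(-3)^2 - 8*(-3)^1 - 7 = (-108) + (-36) + (24) + (-7) = -127; answer -127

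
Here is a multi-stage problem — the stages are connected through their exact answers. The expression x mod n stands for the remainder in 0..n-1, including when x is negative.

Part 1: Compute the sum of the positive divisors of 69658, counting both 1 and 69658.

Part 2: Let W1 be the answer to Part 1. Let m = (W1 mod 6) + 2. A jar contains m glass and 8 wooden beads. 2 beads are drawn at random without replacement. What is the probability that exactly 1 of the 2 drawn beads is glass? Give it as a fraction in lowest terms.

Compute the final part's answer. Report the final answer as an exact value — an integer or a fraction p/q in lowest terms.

Part 1: 69658 = 2 * 29 * 1201; sigma = (1 + 2) * (1 + 29) * (1 + 1201) = 3 * 30 * 1202 = 108180; answer 108180
Part 2: W1 = 108180; m = 2; total draws C(10,2) = 45; favorable C(2,1)*C(8,1) = 16; P = 16/45; answer 16/45

16/45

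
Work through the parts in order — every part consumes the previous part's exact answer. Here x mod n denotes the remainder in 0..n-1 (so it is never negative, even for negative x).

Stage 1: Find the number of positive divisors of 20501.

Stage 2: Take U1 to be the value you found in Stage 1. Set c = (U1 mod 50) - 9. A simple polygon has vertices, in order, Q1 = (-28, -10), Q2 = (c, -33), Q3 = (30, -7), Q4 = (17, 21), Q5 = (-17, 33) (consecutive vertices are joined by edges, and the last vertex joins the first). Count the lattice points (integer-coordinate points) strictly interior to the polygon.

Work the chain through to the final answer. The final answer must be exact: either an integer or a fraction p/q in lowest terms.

Stage 1: 20501 = 13 * 19 * 83; number of divisors = (1+1) * (1+1) * (1+1) = 8; answer 8
Stage 2: U1 = 8; c = -1; cross terms: (-28*-33 - -1*-10)=914, (-1*-7 - 30*-33)=997, (30*21 - 17*-7)=749, (17*33 - -17*21)=918, (-17*-10 - -28*33)=1094; twice the area = |4672| = 4672; area = 2336; boundary points = 1 + 1 + 1 + 2 + 1 = 6; strictly interior points = area - boundary/2 + 1 = 2334; answer 2334

2334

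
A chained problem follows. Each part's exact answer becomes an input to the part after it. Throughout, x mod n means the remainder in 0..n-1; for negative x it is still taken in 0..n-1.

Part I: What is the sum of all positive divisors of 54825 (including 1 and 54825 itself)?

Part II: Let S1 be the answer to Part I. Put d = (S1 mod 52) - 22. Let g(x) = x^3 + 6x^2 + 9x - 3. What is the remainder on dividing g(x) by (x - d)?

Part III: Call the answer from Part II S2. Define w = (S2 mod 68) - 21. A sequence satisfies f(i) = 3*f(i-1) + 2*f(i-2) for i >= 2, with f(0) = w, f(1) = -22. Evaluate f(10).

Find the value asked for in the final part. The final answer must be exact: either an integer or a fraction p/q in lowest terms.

-231550

Part I: 54825 = 3 * 5^2 * 17 * 43; sigma = (1 + 3) * (1 + 5 + 25) * (1 + 17) * (1 + 43) = 4 * 31 * 18 * 44 = 98208; answer 98208
Part II: S1 = 98208; d = 10; remainder = value at the root: 1*(10)^3 + 6*(10)^2 + 9*(10)^1 - 3 = (1000) + (600) + (90) + (-3) = 1687; answer 1687
Part III: S2 = 1687; w = 34; f(2) = 3*(-22) + 2*(34) = 2; iterating: f(2)=2, f(3)=-38, f(4)=-110, f(5)=-406, f(6)=-1438, f(7)=-5126, f(8)=-18254, f(9)=-65014, f(10)=-231550; answer -231550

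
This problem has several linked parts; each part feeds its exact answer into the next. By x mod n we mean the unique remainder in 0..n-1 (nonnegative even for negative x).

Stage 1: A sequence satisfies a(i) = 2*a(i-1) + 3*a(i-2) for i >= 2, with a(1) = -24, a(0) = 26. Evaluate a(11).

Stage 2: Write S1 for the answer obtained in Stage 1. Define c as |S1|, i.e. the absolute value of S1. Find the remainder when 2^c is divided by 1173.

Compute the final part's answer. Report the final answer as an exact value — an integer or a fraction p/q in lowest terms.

1087

Stage 1: a(2) = 2*(-24) + 3*(26) = 30; iterating: a(2)=30, a(3)=-12, a(4)=66, a(5)=96, a(6)=390, a(7)=1068, a(8)=3306, a(9)=9816, a(10)=29550, a(11)=88548; answer 88548
Stage 2: S1 = 88548; c = 88548; squarings mod 1173: 2^1=2, 2^2=4, 2^4=16, 2^8=256, 2^16=1021, 2^32=817, 2^64=52, 2^128=358, 2^256=307, 2^512=409, 2^1024=715, 2^2048=970, 2^4096=154, 2^8192=256, 2^16384=1021, 2^32768=817, 2^65536=52; 2^88548 = 2^4 * 2^32 * 2^64 * 2^128 * 2^256 * 2^2048 * 2^4096 * 2^16384 * 2^65536 = 1087 (mod 1173); answer 1087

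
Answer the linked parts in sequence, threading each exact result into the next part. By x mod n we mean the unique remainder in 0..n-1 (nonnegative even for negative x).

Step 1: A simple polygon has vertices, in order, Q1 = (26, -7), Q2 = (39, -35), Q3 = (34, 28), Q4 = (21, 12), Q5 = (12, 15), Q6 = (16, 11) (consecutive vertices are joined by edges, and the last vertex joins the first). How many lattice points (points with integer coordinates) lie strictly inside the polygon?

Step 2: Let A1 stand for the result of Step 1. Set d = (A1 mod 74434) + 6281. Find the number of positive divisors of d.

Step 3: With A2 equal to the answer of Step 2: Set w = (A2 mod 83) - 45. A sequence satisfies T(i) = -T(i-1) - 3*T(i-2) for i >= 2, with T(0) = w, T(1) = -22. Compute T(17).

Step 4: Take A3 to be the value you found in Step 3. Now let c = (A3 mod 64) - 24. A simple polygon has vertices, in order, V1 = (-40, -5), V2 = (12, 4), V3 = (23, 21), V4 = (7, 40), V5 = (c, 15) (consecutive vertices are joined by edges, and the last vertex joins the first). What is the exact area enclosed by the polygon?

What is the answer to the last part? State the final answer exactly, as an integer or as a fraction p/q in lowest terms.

Step 1: cross terms: (26*-35 - 39*-7)=-637, (39*28 - 34*-35)=2282, (34*12 - 21*28)=-180, (21*15 - 12*12)=171, (12*11 - 16*15)=-108, (16*-7 - 26*11)=-398; twice the area = |1130| = 1130; area = 565; boundary points = 1 + 1 + 1 + 3 + 4 + 2 = 12; strictly interior points = area - boundary/2 + 1 = 560; answer 560
Step 2: A1 = 560; d = 6841; 6841 is prime, so its only divisors are 1 and 6841; count = 2; answer 2
Step 3: A2 = 2; w = -43; T(2) = -1*(-22) - 3*(-43) = 151; iterating: T(2)=151, T(3)=-85, T(4)=-368, T(5)=623, T(6)=481, T(7)=-2350, T(8)=907, T(9)=6143, T(10)=-8864, T(11)=-9565, T(12)=36157, T(13)=-7462, T(14)=-101009, T(15)=123395, T(16)=179632, T(17)=-549817; answer -549817
Step 4: A3 = -549817; c = -17; cross terms: (-40*4 - 12*-5)=-100, (12*21 - 23*4)=160, (23*40 - 7*21)=773, (7*15 - -17*40)=785, (-17*-5 - -40*15)=685; twice the area = |2303| = 2303; area = 2303/2; answer 2303/2

2303/2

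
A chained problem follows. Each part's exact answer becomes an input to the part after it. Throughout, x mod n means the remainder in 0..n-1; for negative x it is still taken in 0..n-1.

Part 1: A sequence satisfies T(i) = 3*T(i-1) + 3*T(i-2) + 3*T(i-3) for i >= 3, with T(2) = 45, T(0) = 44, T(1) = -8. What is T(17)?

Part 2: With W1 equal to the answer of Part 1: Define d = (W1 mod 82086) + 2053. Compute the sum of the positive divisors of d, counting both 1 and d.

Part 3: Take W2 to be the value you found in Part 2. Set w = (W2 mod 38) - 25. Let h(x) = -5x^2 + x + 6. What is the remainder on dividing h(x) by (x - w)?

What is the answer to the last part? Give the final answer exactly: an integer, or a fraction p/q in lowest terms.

-114

Part 1: T(3) = 3*(45) + 3*(-8) + 3*(44) = 243; iterating: T(3)=243, T(4)=840, T(5)=3384, T(6)=13401, T(7)=52875, T(8)=208980, T(9)=825768, T(10)=3262869, T(11)=12892851, T(12)=50944464, T(13)=201300552, T(14)=795413601, T(15)=3142975851, T(16)=12419070012, T(17)=49072378392; answer 49072378392
Part 2: W1 = 49072378392; d = 56269; 56269 is prime, so its only divisors are 1 and 56269; sigma = 1 + 56269 = 56270; answer 56270
Part 3: W2 = 56270; w = 5; remainder = value at the root: -5*(5)^2 + 1*(5)^1 + 6 = (-125) + (5) + (6) = -114; answer -114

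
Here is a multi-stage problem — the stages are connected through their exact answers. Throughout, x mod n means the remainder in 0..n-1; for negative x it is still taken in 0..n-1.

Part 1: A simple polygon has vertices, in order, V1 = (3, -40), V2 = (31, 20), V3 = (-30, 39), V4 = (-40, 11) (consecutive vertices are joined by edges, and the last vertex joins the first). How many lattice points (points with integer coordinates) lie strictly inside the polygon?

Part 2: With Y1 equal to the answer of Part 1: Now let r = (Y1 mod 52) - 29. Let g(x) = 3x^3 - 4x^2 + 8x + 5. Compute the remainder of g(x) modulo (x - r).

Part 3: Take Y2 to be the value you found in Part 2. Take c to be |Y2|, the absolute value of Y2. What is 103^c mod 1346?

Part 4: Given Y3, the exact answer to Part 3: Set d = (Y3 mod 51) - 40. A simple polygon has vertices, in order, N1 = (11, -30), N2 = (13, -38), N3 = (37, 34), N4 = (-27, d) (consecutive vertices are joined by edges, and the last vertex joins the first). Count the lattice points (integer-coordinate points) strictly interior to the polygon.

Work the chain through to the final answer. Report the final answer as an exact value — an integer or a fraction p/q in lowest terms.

Part 1: cross terms: (3*20 - 31*-40)=1300, (31*39 - -30*20)=1809, (-30*11 - -40*39)=1230, (-40*-40 - 3*11)=1567; twice the area = |5906| = 5906; area = 2953; boundary points = 4 + 1 + 2 + 1 = 8; strictly interior points = area - boundary/2 + 1 = 2950; answer 2950
Part 2: Y1 = 2950; r = 9; remainder = value at the root: 3*(9)^3 - 4*(9)^2 + 8*(9)^1 + 5 = (2187) + (-324) + (72) + (5) = 1940; answer 1940
Part 3: Y2 = 1940; c = 1940; squarings mod 1346: 103^1=103, 103^2=1187, 103^4=1053, 103^8=1051, 103^16=881, 103^32=865, 103^64=1195, 103^128=1265, 103^256=1177, 103^512=295, 103^1024=881; 103^1940 = 103^4 * 103^16 * 103^128 * 103^256 * 103^512 * 103^1024 = 1061 (mod 1346); answer 1061
Part 4: Y3 = 1061; d = 1; cross terms: (11*-38 - 13*-30)=-28, (13*34 - 37*-38)=1848, (37*1 - -27*34)=955, (-27*-30 - 11*1)=799; twice the area = |3574| = 3574; area = 1787; boundary points = 2 + 24 + 1 + 1 = 28; strictly interior points = area - boundary/2 + 1 = 1774; answer 1774

1774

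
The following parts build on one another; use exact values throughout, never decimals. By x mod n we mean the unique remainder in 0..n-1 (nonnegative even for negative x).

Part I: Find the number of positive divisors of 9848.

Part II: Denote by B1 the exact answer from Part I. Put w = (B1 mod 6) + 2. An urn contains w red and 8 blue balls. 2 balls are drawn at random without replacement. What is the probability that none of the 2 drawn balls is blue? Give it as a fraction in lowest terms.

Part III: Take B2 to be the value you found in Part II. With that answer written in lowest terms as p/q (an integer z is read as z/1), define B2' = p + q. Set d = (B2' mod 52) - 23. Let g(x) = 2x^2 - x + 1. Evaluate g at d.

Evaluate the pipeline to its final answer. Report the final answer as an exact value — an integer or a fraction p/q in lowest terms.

254

Part I: 9848 = 2^3 * 1231; number of divisors = (3+1) * (1+1) = 8; answer 8
Part II: B1 = 8; w = 4; total draws C(12,2) = 66; favorable C(4,2) = 6; P = 1/11; answer 1/11
Part III: B2 = 1/11; threaded value p + q = 12; d = -11; 2*(-11)^2 - 1*(-11)^1 + 1 = (242) + (11) + (1) = 254; answer 254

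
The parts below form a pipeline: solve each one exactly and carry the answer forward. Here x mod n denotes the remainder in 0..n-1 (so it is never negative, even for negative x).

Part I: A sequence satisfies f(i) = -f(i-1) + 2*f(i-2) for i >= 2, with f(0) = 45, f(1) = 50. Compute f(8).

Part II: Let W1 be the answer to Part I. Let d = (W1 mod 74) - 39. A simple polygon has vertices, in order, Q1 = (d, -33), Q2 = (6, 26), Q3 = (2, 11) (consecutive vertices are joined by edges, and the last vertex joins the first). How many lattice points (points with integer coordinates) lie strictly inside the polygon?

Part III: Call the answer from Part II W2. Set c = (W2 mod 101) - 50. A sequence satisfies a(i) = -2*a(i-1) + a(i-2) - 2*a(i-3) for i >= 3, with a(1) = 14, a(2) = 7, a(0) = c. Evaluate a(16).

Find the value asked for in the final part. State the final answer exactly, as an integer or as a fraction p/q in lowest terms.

2472539

Part I: f(2) = -1*(50) + 2*(45) = 40; iterating: f(2)=40, f(3)=60, f(4)=20, f(5)=100, f(6)=-60, f(7)=260, f(8)=-380; answer -380
Part II: W1 = -380; d = 25; cross terms: (25*26 - 6*-33)=848, (6*11 - 2*26)=14, (2*-33 - 25*11)=-341; twice the area = |521| = 521; area = 521/2; boundary points = 1 + 1 + 1 = 3; strictly interior points = area - boundary/2 + 1 = 260; answer 260
Part III: W2 = 260; c = 8; a(3) = -2*(7) + 1*(14) - 2*(8) = -16; iterating: a(3)=-16, a(4)=11, a(5)=-52, a(6)=147, a(7)=-368, a(8)=987, a(9)=-2636, a(10)=6995, a(11)=-18600, a(12)=49467, a(13)=-131524, a(14)=349715, a(15)=-929888, a(16)=2472539; answer 2472539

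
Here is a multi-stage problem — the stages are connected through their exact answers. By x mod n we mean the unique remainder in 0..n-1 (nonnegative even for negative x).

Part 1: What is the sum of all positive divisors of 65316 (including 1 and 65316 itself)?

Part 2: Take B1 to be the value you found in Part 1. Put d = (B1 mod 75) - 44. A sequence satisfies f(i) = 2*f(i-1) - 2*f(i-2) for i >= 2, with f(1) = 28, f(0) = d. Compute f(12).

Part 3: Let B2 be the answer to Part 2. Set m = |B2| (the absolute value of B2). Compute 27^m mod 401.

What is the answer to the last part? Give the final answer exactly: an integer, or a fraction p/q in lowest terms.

385

Part 1: 65316 = 2^2 * 3 * 5443; sigma = (1 + 2 + 4) * (1 + 3) * (1 + 5443) = 7 * 4 * 5444 = 152432; answer 152432
Part 2: B1 = 152432; d = -12; f(2) = 2*(28) - 2*(-12) = 80; iterating: f(2)=80, f(3)=104, f(4)=48, f(5)=-112, f(6)=-320, f(7)=-416, f(8)=-192, f(9)=448, f(10)=1280, f(11)=1664, f(12)=768; answer 768
Part 3: B2 = 768; m = 768; squarings mod 401: 27^1=27, 27^2=328, 27^4=116, 27^8=223, 27^16=5, 27^32=25, 27^64=224, 27^128=51, 27^256=195, 27^512=331; 27^768 = 27^256 * 27^512 = 385 (mod 401); answer 385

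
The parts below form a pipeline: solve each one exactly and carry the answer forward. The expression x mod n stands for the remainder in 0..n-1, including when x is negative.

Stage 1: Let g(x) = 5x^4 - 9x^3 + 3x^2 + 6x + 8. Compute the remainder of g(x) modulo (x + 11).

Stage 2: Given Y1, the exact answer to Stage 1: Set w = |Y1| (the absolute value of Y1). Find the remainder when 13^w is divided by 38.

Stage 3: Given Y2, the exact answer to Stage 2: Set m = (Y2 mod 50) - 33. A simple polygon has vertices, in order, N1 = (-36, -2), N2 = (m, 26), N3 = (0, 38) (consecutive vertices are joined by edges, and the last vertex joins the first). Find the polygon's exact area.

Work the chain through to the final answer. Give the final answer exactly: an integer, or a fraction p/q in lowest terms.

Stage 1: remainder = value at the root: 5*(-11)^4 - 9*(-11)^3 + 3*(-11)^2 + 6*(-11)^1 + 8 = (73205) + (11979) + (363) + (-66) + (8) = 85489; answer 85489
Stage 2: Y1 = 85489; w = 85489; squarings mod 38: 13^1=13, 13^2=17, 13^4=23, 13^8=35, 13^16=9, 13^32=5, 13^64=25, 13^128=17, 13^256=23, 13^512=35, 13^1024=9, 13^2048=5, 13^4096=25, 13^8192=17, 13^16384=23, 13^32768=35, 13^65536=9; 13^85489 = 13^1 * 13^16 * 13^32 * 13^64 * 13^128 * 13^256 * 13^1024 * 13^2048 * 13^16384 * 13^65536 = 29 (mod 38); answer 29
Stage 3: Y2 = 29; m = -4; cross terms: (-36*26 - -4*-2)=-944, (-4*38 - 0*26)=-152, (0*-2 - -36*38)=1368; twice the area = |272| = 272; area = 136; answer 136

136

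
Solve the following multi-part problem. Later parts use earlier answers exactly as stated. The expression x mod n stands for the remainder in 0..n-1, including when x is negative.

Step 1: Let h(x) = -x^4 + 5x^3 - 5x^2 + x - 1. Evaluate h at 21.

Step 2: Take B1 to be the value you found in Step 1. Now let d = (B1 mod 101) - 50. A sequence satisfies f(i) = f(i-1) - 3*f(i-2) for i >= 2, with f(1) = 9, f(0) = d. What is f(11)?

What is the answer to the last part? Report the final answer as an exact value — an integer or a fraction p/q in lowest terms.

4323

Step 1: -1*(21)^4 + 5*(21)^3 - 5*(21)^2 + 1*(21)^1 - 1 = (-194481) + (46305) + (-2205) + (21) + (-1) = -150361; answer -150361
Step 2: B1 = -150361; d = -22; f(2) = 1*(9) - 3*(-22) = 75; iterating: f(2)=75, f(3)=48, f(4)=-177, f(5)=-321, f(6)=210, f(7)=1173, f(8)=543, f(9)=-2976, f(10)=-4605, f(11)=4323; answer 4323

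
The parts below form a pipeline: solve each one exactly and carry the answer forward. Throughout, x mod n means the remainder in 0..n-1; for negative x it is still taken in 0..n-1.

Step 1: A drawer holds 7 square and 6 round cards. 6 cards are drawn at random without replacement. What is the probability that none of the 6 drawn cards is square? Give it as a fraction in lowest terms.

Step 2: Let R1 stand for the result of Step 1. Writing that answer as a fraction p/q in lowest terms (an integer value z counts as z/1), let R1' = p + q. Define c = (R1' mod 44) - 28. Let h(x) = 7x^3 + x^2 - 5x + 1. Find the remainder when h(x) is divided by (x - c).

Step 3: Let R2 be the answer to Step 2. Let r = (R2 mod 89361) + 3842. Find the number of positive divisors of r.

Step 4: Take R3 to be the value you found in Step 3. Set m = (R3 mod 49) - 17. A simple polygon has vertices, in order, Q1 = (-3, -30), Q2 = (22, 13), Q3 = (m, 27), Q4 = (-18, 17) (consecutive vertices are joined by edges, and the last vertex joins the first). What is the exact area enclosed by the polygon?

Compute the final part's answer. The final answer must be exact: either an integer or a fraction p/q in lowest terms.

Step 1: total draws C(13,6) = 1716; favorable C(6,6) = 1; P = 1/1716; answer 1/1716
Step 2: R1 = 1/1716; threaded value p + q = 1717; c = -27; remainder = value at the root: 7*(-27)^3 + 1*(-27)^2 - 5*(-27)^1 + 1 = (-137781) + (729) + (135) + (1) = -136916; answer -136916
Step 3: R2 = -136916; r = 45648; 45648 = 2^4 * 3^2 * 317; number of divisors = (4+1) * (2+1) * (1+1) = 30; answer 30
Step 4: R3 = 30; m = 13; cross terms: (-3*13 - 22*-30)=621, (22*27 - 13*13)=425, (13*17 - -18*27)=707, (-18*-30 - -3*17)=591; twice the area = |2344| = 2344; area = 1172; answer 1172

1172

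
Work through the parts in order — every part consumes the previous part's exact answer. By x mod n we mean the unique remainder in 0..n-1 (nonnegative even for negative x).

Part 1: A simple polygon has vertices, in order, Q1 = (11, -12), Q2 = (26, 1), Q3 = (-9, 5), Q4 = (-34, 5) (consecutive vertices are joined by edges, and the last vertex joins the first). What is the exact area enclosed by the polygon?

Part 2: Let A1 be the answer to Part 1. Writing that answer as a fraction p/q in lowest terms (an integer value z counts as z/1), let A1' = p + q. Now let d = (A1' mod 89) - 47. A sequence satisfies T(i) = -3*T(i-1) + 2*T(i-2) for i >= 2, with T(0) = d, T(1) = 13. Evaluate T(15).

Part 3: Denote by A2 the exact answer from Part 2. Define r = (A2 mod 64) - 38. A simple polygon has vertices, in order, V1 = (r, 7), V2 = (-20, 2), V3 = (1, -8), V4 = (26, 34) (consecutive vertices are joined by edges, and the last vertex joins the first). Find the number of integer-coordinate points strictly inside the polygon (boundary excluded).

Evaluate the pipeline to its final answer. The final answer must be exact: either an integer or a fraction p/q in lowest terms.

504

Part 1: cross terms: (11*1 - 26*-12)=323, (26*5 - -9*1)=139, (-9*5 - -34*5)=125, (-34*-12 - 11*5)=353; twice the area = |940| = 940; area = 470; answer 470
Part 2: A1 = 470; threaded value p + q = 471; d = -21; T(2) = -3*(13) + 2*(-21) = -81; iterating: T(2)=-81, T(3)=269, T(4)=-969, T(5)=3445, T(6)=-12273, T(7)=43709, T(8)=-155673, T(9)=554437, T(10)=-1974657, T(11)=7032845, T(12)=-25047849, T(13)=89209237, T(14)=-317723409, T(15)=1131588701; answer 1131588701
Part 3: A2 = 1131588701; r = -9; cross terms: (-9*2 - -20*7)=122, (-20*-8 - 1*2)=158, (1*34 - 26*-8)=242, (26*7 - -9*34)=488; twice the area = |1010| = 1010; area = 505; boundary points = 1 + 1 + 1 + 1 = 4; strictly interior points = area - boundary/2 + 1 = 504; answer 504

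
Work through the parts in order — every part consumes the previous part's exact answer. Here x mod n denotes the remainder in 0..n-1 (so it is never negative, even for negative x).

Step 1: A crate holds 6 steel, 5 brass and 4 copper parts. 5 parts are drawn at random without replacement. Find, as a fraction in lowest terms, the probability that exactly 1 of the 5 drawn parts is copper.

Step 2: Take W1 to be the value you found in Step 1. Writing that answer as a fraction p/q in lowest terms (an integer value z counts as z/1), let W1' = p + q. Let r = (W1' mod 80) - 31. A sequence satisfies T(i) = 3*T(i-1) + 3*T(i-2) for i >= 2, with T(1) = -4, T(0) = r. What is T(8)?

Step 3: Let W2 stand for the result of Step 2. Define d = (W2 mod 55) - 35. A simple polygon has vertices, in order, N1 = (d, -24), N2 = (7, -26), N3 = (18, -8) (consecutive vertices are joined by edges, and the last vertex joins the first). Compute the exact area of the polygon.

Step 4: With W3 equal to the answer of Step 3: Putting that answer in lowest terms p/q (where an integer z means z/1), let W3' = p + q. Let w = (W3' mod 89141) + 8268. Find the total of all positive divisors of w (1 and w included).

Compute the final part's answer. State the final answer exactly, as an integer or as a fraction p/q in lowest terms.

18468

Step 1: total draws C(15,5) = 3003; favorable C(4,1)*C(11,4) = 1320; P = 40/91; answer 40/91
Step 2: W1 = 40/91; threaded value p + q = 131; r = 20; T(2) = 3*(-4) + 3*(20) = 48; iterating: T(2)=48, T(3)=132, T(4)=540, T(5)=2016, T(6)=7668, T(7)=29052, T(8)=110160; answer 110160
Step 3: W2 = 110160; d = 15; cross terms: (15*-26 - 7*-24)=-222, (7*-8 - 18*-26)=412, (18*-24 - 15*-8)=-312; twice the area = |-122| = 122; area = 61; answer 61
Step 4: W3 = 61; threaded value p + q = 62; w = 8330; 8330 = 2 * 5 * 7^2 * 17; sigma = (1 + 2) * (1 + 5) * (1 + 7 + 49) * (1 + 17) = 3 * 6 * 57 * 18 = 18468; answer 18468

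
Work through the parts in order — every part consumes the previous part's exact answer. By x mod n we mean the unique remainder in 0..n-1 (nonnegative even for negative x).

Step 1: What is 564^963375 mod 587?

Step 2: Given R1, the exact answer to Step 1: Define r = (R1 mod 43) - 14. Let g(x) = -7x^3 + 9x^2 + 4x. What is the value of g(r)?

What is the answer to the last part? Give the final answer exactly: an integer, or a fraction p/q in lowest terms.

20916

Step 1: squarings mod 587: 564^1=564, 564^2=529, 564^4=429, 564^8=310, 564^16=419, 564^32=48, 564^64=543, 564^128=175, 564^256=101, 564^512=222, 564^1024=563, 564^2048=576, 564^4096=121, 564^8192=553, 564^16384=569, 564^32768=324, 564^65536=490, 564^131072=17, 564^262144=289, 564^524288=167; 564^963375 = 564^1 * 564^2 * 564^4 * 564^8 * 564^32 * 564^256 * 564^512 * 564^4096 * 564^8192 * 564^32768 * 564^131072 * 564^262144 * 564^524288 = 430 (mod 587); answer 430
Step 2: R1 = 430; r = -14; -7*(-14)^3 + 9*(-14)^2 + 4*(-14)^1 = (19208) + (1764) + (-56) = 20916; answer 20916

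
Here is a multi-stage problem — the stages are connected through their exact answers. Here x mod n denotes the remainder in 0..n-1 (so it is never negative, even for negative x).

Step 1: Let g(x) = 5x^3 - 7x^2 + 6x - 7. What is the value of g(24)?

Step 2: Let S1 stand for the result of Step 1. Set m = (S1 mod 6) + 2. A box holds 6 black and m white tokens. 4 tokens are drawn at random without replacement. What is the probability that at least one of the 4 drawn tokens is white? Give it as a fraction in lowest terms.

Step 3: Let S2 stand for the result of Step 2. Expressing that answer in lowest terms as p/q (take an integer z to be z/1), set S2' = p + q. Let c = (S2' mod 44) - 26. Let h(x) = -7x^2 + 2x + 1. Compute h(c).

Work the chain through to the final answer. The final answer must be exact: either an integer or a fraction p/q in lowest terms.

Step 1: 5*(24)^3 - 7*(24)^2 + 6*(24)^1 - 7 = (69120) + (-4032) + (144) + (-7) = 65225; answer 65225
Step 2: S1 = 65225; m = 7; total draws C(13,4) = 715; complement C(6,4) = 15; favorable 715 - 15 = 700; P = 140/143; answer 140/143
Step 3: S2 = 140/143; threaded value p + q = 283; c = -7; -7*(-7)^2 + 2*(-7)^1 + 1 = (-343) + (-14) + (1) = -356; answer -356

-356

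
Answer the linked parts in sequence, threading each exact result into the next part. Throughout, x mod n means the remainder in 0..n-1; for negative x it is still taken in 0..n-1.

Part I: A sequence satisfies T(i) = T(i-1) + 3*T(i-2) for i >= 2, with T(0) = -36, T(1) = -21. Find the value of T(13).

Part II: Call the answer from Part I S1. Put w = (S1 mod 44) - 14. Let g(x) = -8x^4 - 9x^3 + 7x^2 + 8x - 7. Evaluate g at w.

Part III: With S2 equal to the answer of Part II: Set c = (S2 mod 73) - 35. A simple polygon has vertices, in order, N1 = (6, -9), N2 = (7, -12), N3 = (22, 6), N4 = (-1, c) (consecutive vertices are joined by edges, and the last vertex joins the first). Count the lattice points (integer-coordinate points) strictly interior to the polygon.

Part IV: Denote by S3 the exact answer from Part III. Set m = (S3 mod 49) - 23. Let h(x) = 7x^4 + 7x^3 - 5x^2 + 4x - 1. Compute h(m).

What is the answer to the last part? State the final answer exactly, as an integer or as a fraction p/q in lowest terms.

Part I: T(2) = 1*(-21) + 3*(-36) = -129; iterating: T(2)=-129, T(3)=-192, T(4)=-579, T(5)=-1155, T(6)=-2892, T(7)=-6357, T(8)=-15033, T(9)=-34104, T(10)=-79203, T(11)=-181515, T(12)=-419124, T(13)=-963669; answer -963669
Part II: S1 = -963669; w = 5; -8*(5)^4 - 9*(5)^3 + 7*(5)^2 + 8*(5)^1 - 7 = (-5000) + (-1125) + (175) + (40) + (-7) = -5917; answer -5917
Part III: S2 = -5917; c = 34; cross terms: (6*-12 - 7*-9)=-9, (7*6 - 22*-12)=306, (22*34 - -1*6)=754, (-1*-9 - 6*34)=-195; twice the area = |856| = 856; area = 428; boundary points = 1 + 3 + 1 + 1 = 6; strictly interior points = area - boundary/2 + 1 = 426; answer 426
Part IV: S3 = 426; m = 11; 7*(11)^4 + 7*(11)^3 - 5*(11)^2 + 4*(11)^1 - 1 = (102487) + (9317) + (-605) + (44) + (-1) = 111242; answer 111242

111242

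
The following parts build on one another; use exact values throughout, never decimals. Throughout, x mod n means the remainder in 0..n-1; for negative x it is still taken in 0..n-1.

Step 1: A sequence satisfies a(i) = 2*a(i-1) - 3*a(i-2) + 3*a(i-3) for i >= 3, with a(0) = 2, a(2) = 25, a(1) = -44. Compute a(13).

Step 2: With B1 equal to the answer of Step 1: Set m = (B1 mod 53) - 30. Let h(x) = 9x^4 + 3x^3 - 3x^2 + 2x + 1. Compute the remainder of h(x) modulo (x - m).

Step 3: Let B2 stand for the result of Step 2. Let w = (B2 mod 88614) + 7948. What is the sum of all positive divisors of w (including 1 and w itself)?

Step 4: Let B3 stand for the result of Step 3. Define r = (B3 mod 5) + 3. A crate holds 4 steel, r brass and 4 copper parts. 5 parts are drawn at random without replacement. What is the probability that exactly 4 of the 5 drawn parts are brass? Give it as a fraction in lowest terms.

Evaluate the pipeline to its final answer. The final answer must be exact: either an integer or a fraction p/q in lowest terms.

1/99

Step 1: a(3) = 2*(25) - 3*(-44) + 3*(2) = 188; iterating: a(3)=188, a(4)=169, a(5)=-151, a(6)=-245, a(7)=470, a(8)=1222, a(9)=299, a(10)=-1658, a(11)=-547, a(12)=4777, a(13)=6221; answer 6221
Step 2: B1 = 6221; m = -10; remainder = value at the root: 9*(-10)^4 + 3*(-10)^3 - 3*(-10)^2 + 2*(-10)^1 + 1 = (90000) + (-3000) + (-300) + (-20) + (1) = 86681; answer 86681
Step 3: B2 = 86681; w = 94629; 94629 = 3 * 31543; sigma = (1 + 3) * (1 + 31543) = 4 * 31544 = 126176; answer 126176
Step 4: B3 = 126176; r = 4; total draws C(12,5) = 792; favorable C(4,4)*C(8,1) = 8; P = 1/99; answer 1/99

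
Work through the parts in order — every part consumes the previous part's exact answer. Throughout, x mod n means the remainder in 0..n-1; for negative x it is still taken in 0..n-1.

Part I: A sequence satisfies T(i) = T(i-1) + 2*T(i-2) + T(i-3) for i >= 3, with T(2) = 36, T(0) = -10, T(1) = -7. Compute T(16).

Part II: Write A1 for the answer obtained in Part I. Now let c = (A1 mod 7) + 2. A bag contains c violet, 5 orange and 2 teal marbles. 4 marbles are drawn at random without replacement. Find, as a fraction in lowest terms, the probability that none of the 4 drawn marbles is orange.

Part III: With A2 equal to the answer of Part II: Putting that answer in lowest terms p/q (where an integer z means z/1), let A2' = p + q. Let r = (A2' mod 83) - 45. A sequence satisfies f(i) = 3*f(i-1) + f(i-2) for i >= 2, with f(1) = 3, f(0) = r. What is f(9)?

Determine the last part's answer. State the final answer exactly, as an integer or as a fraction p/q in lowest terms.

Part I: T(3) = 1*(36) + 2*(-7) + 1*(-10) = 12; iterating: T(3)=12, T(4)=77, T(5)=137, T(6)=303, T(7)=654, T(8)=1397, T(9)=3008, T(10)=6456, T(11)=13869, T(12)=29789, T(13)=63983, T(14)=137430, T(15)=295185, T(16)=634028; answer 634028
Part II: A1 = 634028; c = 5; total draws C(12,4) = 495; favorable C(7,4) = 35; P = 7/99; answer 7/99
Part III: A2 = 7/99; threaded value p + q = 106; r = -22; f(2) = 3*(3) + 1*(-22) = -13; iterating: f(2)=-13, f(3)=-36, f(4)=-121, f(5)=-399, f(6)=-1318, f(7)=-4353, f(8)=-14377, f(9)=-47484; answer -47484

-47484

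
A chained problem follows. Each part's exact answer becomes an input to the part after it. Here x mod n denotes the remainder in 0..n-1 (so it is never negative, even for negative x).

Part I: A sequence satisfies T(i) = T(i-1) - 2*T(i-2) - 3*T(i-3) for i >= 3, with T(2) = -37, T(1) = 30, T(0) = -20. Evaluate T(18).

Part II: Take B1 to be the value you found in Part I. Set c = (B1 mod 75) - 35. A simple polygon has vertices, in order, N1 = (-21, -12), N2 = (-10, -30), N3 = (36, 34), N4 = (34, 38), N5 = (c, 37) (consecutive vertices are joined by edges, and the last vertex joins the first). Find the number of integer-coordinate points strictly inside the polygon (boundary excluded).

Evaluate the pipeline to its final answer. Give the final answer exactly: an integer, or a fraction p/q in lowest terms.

Part I: T(3) = 1*(-37) - 2*(30) - 3*(-20) = -37; iterating: T(3)=-37, T(4)=-53, T(5)=132, T(6)=349, T(7)=244, T(8)=-850, T(9)=-2385, T(10)=-1417, T(11)=5903, T(12)=15892, T(13)=8337, T(14)=-41156, T(15)=-105506, T(16)=-48205, T(17)=286275, T(18)=699203; answer 699203
Part II: B1 = 699203; c = 18; cross terms: (-21*-30 - -10*-12)=510, (-10*34 - 36*-30)=740, (36*38 - 34*34)=212, (34*37 - 18*38)=574, (18*-12 - -21*37)=561; twice the area = |2597| = 2597; area = 2597/2; boundary points = 1 + 2 + 2 + 1 + 1 = 7; strictly interior points = area - boundary/2 + 1 = 1296; answer 1296

1296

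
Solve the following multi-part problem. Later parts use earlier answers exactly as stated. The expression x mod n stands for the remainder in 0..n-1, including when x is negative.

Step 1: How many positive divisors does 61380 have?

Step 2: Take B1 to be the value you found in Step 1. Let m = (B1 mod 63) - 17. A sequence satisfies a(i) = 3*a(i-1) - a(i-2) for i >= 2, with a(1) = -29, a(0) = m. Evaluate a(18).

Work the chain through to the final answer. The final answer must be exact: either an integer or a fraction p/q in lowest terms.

-387357112

Step 1: 61380 = 2^2 * 3^2 * 5 * 11 * 31; number of divisors = (2+1) * (2+1) * (1+1) * (1+1) * (1+1) = 72; answer 72
Step 2: B1 = 72; m = -8; a(2) = 3*(-29) - 1*(-8) = -79; iterating: a(2)=-79, a(3)=-208, a(4)=-545, a(5)=-1427, a(6)=-3736, a(7)=-9781, a(8)=-25607, a(9)=-67040, a(10)=-175513, a(11)=-459499, a(12)=-1202984, a(13)=-3149453, a(14)=-8245375, a(15)=-21586672, a(16)=-56514641, a(17)=-147957251, a(18)=-387357112; answer -387357112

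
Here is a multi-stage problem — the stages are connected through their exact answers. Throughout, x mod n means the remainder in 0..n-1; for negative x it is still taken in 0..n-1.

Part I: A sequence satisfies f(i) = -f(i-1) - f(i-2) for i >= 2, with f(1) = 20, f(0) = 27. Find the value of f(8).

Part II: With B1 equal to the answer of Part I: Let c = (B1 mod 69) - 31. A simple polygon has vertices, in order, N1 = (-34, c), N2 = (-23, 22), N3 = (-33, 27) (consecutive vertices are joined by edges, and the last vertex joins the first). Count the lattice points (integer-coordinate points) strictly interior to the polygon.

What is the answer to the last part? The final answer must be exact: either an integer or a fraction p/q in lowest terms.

180

Part I: f(2) = -1*(20) - 1*(27) = -47; iterating: f(2)=-47, f(3)=27, f(4)=20, f(5)=-47, f(6)=27, f(7)=20, f(8)=-47; answer -47
Part II: B1 = -47; c = -9; cross terms: (-34*22 - -23*-9)=-955, (-23*27 - -33*22)=105, (-33*-9 - -34*27)=1215; twice the area = |365| = 365; area = 365/2; boundary points = 1 + 5 + 1 = 7; strictly interior points = area - boundary/2 + 1 = 180; answer 180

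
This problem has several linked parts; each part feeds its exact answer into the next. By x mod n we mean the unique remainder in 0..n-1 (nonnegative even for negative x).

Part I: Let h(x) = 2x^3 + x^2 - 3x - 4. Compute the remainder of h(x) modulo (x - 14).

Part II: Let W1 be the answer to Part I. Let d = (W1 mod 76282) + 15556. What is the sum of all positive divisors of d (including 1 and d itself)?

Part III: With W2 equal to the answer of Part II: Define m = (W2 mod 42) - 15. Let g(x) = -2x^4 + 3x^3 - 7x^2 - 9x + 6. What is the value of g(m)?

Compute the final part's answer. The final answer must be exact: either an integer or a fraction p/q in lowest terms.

-112809

Part I: remainder = value at the root: 2*(14)^3 + 1*(14)^2 - 3*(14)^1 - 4 = (5488) + (196) + (-42) + (-4) = 5638; answer 5638
Part II: W1 = 5638; d = 21194; 21194 = 2 * 10597; sigma = (1 + 2) * (1 + 10597) = 3 * 10598 = 31794; answer 31794
Part III: W2 = 31794; m = -15; -2*(-15)^4 + 3*(-15)^3 - 7*(-15)^2 - 9*(-15)^1 + 6 = (-101250) + (-10125) + (-1575) + (135) + (6) = -112809; answer -112809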